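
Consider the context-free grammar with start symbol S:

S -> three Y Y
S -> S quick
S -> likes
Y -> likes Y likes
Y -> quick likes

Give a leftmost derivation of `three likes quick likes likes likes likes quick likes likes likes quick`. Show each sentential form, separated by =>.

S => S quick => three Y Y quick => three likes Y likes Y quick => three likes quick likes likes Y quick => three likes quick likes likes likes Y likes quick => three likes quick likes likes likes likes Y likes likes quick => three likes quick likes likes likes likes quick likes likes likes quick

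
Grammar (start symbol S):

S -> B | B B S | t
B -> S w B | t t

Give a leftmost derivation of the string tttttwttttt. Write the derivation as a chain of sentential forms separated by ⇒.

S⇒BBS⇒SwBBS⇒BBSwBBS⇒ttBSwBBS⇒ttttSwBBS⇒tttttwBBS⇒tttttwttBS⇒tttttwttttS⇒tttttwttttt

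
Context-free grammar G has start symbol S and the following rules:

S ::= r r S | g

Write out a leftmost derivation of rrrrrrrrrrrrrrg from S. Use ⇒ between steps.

S ⇒ rrS ⇒ rrrrS ⇒ rrrrrrS ⇒ rrrrrrrrS ⇒ rrrrrrrrrrS ⇒ rrrrrrrrrrrrS ⇒ rrrrrrrrrrrrrrS ⇒ rrrrrrrrrrrrrrg

S ⇒ rrS   [S ::= r r S]
rrS ⇒ rrrrS   [S ::= r r S]
rrrrS ⇒ rrrrrrS   [S ::= r r S]
rrrrrrS ⇒ rrrrrrrrS   [S ::= r r S]
rrrrrrrrS ⇒ rrrrrrrrrrS   [S ::= r r S]
rrrrrrrrrrS ⇒ rrrrrrrrrrrrS   [S ::= r r S]
rrrrrrrrrrrrS ⇒ rrrrrrrrrrrrrrS   [S ::= r r S]
rrrrrrrrrrrrrrS ⇒ rrrrrrrrrrrrrrg   [S ::= g]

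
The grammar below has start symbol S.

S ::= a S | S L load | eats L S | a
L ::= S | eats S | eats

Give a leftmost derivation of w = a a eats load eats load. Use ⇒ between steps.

S ⇒ S L load   [S ::= S L load]
S L load ⇒ S L load L load   [S ::= S L load]
S L load L load ⇒ a S L load L load   [S ::= a S]
a S L load L load ⇒ a a L load L load   [S ::= a]
a a L load L load ⇒ a a eats load L load   [L ::= eats]
a a eats load L load ⇒ a a eats load eats load   [L ::= eats]

S ⇒ S L load ⇒ S L load L load ⇒ a S L load L load ⇒ a a L load L load ⇒ a a eats load L load ⇒ a a eats load eats load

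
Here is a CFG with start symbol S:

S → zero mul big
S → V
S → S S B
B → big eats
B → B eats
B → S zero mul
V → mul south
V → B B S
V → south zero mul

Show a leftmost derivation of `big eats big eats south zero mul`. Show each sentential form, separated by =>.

S => V   [S → V]
V => B B S   [V → B B S]
B B S => big eats B S   [B → big eats]
big eats B S => big eats big eats S   [B → big eats]
big eats big eats S => big eats big eats V   [S → V]
big eats big eats V => big eats big eats south zero mul   [V → south zero mul]

S => V => B B S => big eats B S => big eats big eats S => big eats big eats V => big eats big eats south zero mul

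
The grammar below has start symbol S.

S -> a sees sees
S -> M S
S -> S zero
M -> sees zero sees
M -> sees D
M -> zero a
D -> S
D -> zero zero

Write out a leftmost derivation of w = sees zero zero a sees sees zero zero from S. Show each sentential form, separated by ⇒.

S ⇒ S zero   [S -> S zero]
S zero ⇒ S zero zero   [S -> S zero]
S zero zero ⇒ M S zero zero   [S -> M S]
M S zero zero ⇒ sees D S zero zero   [M -> sees D]
sees D S zero zero ⇒ sees zero zero S zero zero   [D -> zero zero]
sees zero zero S zero zero ⇒ sees zero zero a sees sees zero zero   [S -> a sees sees]

S ⇒ S zero ⇒ S zero zero ⇒ M S zero zero ⇒ sees D S zero zero ⇒ sees zero zero S zero zero ⇒ sees zero zero a sees sees zero zero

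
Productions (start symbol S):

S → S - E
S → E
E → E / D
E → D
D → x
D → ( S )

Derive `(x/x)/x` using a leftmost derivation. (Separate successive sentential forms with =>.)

S => E   [S → E]
E => E/D   [E → E / D]
E/D => D/D   [E → D]
D/D => (S)/D   [D → ( S )]
(S)/D => (E)/D   [S → E]
(E)/D => (E/D)/D   [E → E / D]
(E/D)/D => (D/D)/D   [E → D]
(D/D)/D => (x/D)/D   [D → x]
(x/D)/D => (x/x)/D   [D → x]
(x/x)/D => (x/x)/x   [D → x]

S=>E=>E/D=>D/D=>(S)/D=>(E)/D=>(E/D)/D=>(D/D)/D=>(x/D)/D=>(x/x)/D=>(x/x)/x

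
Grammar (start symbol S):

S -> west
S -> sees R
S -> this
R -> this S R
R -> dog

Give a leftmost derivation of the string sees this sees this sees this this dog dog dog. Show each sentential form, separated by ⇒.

S ⇒ sees R   [S -> sees R]
sees R ⇒ sees this S R   [R -> this S R]
sees this S R ⇒ sees this sees R R   [S -> sees R]
sees this sees R R ⇒ sees this sees this S R R   [R -> this S R]
sees this sees this S R R ⇒ sees this sees this sees R R R   [S -> sees R]
sees this sees this sees R R R ⇒ sees this sees this sees this S R R R   [R -> this S R]
sees this sees this sees this S R R R ⇒ sees this sees this sees this this R R R   [S -> this]
sees this sees this sees this this R R R ⇒ sees this sees this sees this this dog R R   [R -> dog]
sees this sees this sees this this dog R R ⇒ sees this sees this sees this this dog dog R   [R -> dog]
sees this sees this sees this this dog dog R ⇒ sees this sees this sees this this dog dog dog   [R -> dog]

S ⇒ sees R ⇒ sees this S R ⇒ sees this sees R R ⇒ sees this sees this S R R ⇒ sees this sees this sees R R R ⇒ sees this sees this sees this S R R R ⇒ sees this sees this sees this this R R R ⇒ sees this sees this sees this this dog R R ⇒ sees this sees this sees this this dog dog R ⇒ sees this sees this sees this this dog dog dog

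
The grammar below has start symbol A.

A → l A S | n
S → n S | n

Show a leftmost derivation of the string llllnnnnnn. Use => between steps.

A => lAS => llASS => lllASSS => llllASSSS => llllnSSSS => llllnnSSS => llllnnnSS => llllnnnnSS => llllnnnnnS => llllnnnnnn

A => lAS   [A → l A S]
lAS => llASS   [A → l A S]
llASS => lllASSS   [A → l A S]
lllASSS => llllASSSS   [A → l A S]
llllASSSS => llllnSSSS   [A → n]
llllnSSSS => llllnnSSS   [S → n]
llllnnSSS => llllnnnSS   [S → n]
llllnnnSS => llllnnnnSS   [S → n S]
llllnnnnSS => llllnnnnnS   [S → n]
llllnnnnnS => llllnnnnnn   [S → n]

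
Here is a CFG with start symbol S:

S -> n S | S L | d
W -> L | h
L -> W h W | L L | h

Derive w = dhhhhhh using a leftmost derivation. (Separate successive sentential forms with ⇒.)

S ⇒ SL   [S -> S L]
SL ⇒ dL   [S -> d]
dL ⇒ dWhW   [L -> W h W]
dWhW ⇒ dLhW   [W -> L]
dLhW ⇒ dLLhW   [L -> L L]
dLLhW ⇒ dWhWLhW   [L -> W h W]
dWhWLhW ⇒ dhhWLhW   [W -> h]
dhhWLhW ⇒ dhhhLhW   [W -> h]
dhhhLhW ⇒ dhhhhhW   [L -> h]
dhhhhhW ⇒ dhhhhhh   [W -> h]

S⇒SL⇒dL⇒dWhW⇒dLhW⇒dLLhW⇒dWhWLhW⇒dhhWLhW⇒dhhhLhW⇒dhhhhhW⇒dhhhhhh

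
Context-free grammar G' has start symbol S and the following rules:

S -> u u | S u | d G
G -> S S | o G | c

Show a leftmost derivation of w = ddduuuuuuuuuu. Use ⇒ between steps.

S ⇒ Su   [S -> S u]
Su ⇒ dGu   [S -> d G]
dGu ⇒ dSSu   [G -> S S]
dSSu ⇒ ddGSu   [S -> d G]
ddGSu ⇒ ddSSSu   [G -> S S]
ddSSSu ⇒ dddGSSu   [S -> d G]
dddGSSu ⇒ dddSSSSu   [G -> S S]
dddSSSSu ⇒ ddduuSSSu   [S -> u u]
ddduuSSSu ⇒ ddduuSuSSu   [S -> S u]
ddduuSuSSu ⇒ ddduuuuuSSu   [S -> u u]
ddduuuuuSSu ⇒ ddduuuuuuuSu   [S -> u u]
ddduuuuuuuSu ⇒ ddduuuuuuuuuu   [S -> u u]

S ⇒ Su ⇒ dGu ⇒ dSSu ⇒ ddGSu ⇒ ddSSSu ⇒ dddGSSu ⇒ dddSSSSu ⇒ ddduuSSSu ⇒ ddduuSuSSu ⇒ ddduuuuuSSu ⇒ ddduuuuuuuSu ⇒ ddduuuuuuuuuu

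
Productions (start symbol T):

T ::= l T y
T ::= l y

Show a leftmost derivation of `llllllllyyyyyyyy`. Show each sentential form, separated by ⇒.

T ⇒ lTy   [T ::= l T y]
lTy ⇒ llTyy   [T ::= l T y]
llTyy ⇒ lllTyyy   [T ::= l T y]
lllTyyy ⇒ llllTyyyy   [T ::= l T y]
llllTyyyy ⇒ lllllTyyyyy   [T ::= l T y]
lllllTyyyyy ⇒ llllllTyyyyyy   [T ::= l T y]
llllllTyyyyyy ⇒ lllllllTyyyyyyy   [T ::= l T y]
lllllllTyyyyyyy ⇒ llllllllyyyyyyyy   [T ::= l y]

T ⇒ lTy ⇒ llTyy ⇒ lllTyyy ⇒ llllTyyyy ⇒ lllllTyyyyy ⇒ llllllTyyyyyy ⇒ lllllllTyyyyyyy ⇒ llllllllyyyyyyyy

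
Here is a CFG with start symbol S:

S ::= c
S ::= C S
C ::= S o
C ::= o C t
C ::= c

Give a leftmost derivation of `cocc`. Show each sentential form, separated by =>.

S => CS => SoS => coS => coCS => cocS => cocc

S => CS   [S ::= C S]
CS => SoS   [C ::= S o]
SoS => coS   [S ::= c]
coS => coCS   [S ::= C S]
coCS => cocS   [C ::= c]
cocS => cocc   [S ::= c]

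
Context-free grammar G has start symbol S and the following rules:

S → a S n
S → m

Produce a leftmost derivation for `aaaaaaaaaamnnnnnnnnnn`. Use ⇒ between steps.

S ⇒ aSn   [S → a S n]
aSn ⇒ aaSnn   [S → a S n]
aaSnn ⇒ aaaSnnn   [S → a S n]
aaaSnnn ⇒ aaaaSnnnn   [S → a S n]
aaaaSnnnn ⇒ aaaaaSnnnnn   [S → a S n]
aaaaaSnnnnn ⇒ aaaaaaSnnnnnn   [S → a S n]
aaaaaaSnnnnnn ⇒ aaaaaaaSnnnnnnn   [S → a S n]
aaaaaaaSnnnnnnn ⇒ aaaaaaaaSnnnnnnnn   [S → a S n]
aaaaaaaaSnnnnnnnn ⇒ aaaaaaaaaSnnnnnnnnn   [S → a S n]
aaaaaaaaaSnnnnnnnnn ⇒ aaaaaaaaaaSnnnnnnnnnn   [S → a S n]
aaaaaaaaaaSnnnnnnnnnn ⇒ aaaaaaaaaamnnnnnnnnnn   [S → m]

S⇒aSn⇒aaSnn⇒aaaSnnn⇒aaaaSnnnn⇒aaaaaSnnnnn⇒aaaaaaSnnnnnn⇒aaaaaaaSnnnnnnn⇒aaaaaaaaSnnnnnnnn⇒aaaaaaaaaSnnnnnnnnn⇒aaaaaaaaaaSnnnnnnnnnn⇒aaaaaaaaaamnnnnnnnnnn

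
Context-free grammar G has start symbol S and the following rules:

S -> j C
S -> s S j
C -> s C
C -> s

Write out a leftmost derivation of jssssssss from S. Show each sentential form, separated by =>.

S=>jC=>jsC=>jssC=>jsssC=>jssssC=>jsssssC=>jssssssC=>jsssssssC=>jssssssss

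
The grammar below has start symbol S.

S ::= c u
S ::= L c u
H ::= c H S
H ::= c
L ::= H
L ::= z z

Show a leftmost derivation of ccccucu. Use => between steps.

S => Lcu => Hcu => cHScu => ccScu => ccLcucu => ccHcucu => ccccucu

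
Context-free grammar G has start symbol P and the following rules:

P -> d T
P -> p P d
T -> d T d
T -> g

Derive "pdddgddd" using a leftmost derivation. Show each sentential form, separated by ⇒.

P ⇒ pPd ⇒ pdTd ⇒ pddTdd ⇒ pdddTddd ⇒ pdddgddd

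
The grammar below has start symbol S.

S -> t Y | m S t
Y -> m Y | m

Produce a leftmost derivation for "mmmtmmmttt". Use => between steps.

S => mSt => mmStt => mmmSttt => mmmtYttt => mmmtmYttt => mmmtmmYttt => mmmtmmmttt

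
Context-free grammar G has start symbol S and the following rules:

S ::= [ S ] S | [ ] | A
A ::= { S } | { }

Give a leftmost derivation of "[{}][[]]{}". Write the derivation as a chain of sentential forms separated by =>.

S => [S]S => [A]S => [{}]S => [{}][S]S => [{}][[]]S => [{}][[]]A => [{}][[]]{}

S => [S]S   [S ::= [ S ] S]
[S]S => [A]S   [S ::= A]
[A]S => [{}]S   [A ::= { }]
[{}]S => [{}][S]S   [S ::= [ S ] S]
[{}][S]S => [{}][[]]S   [S ::= [ ]]
[{}][[]]S => [{}][[]]A   [S ::= A]
[{}][[]]A => [{}][[]]{}   [A ::= { }]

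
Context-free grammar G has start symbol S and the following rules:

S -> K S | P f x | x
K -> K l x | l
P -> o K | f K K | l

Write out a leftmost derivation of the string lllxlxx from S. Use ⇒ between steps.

S⇒KS⇒lS⇒lKS⇒lKlxS⇒lKlxlxS⇒lllxlxS⇒lllxlxx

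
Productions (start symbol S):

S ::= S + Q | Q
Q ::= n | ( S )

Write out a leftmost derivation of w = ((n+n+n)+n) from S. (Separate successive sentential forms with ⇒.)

S ⇒ Q ⇒ (S) ⇒ (S+Q) ⇒ (Q+Q) ⇒ ((S)+Q) ⇒ ((S+Q)+Q) ⇒ ((S+Q+Q)+Q) ⇒ ((Q+Q+Q)+Q) ⇒ ((n+Q+Q)+Q) ⇒ ((n+n+Q)+Q) ⇒ ((n+n+n)+Q) ⇒ ((n+n+n)+n)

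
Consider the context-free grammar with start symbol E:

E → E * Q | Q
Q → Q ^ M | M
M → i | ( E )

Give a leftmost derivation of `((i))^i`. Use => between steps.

E => Q => Q^M => M^M => (E)^M => (Q)^M => (M)^M => ((E))^M => ((Q))^M => ((M))^M => ((i))^M => ((i))^i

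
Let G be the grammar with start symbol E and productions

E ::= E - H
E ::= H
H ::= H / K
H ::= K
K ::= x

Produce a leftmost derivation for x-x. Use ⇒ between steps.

E⇒E-H⇒H-H⇒K-H⇒x-H⇒x-K⇒x-x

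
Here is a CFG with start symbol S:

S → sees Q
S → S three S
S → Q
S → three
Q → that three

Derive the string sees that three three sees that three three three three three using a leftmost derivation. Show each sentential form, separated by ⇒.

S ⇒ S three S ⇒ S three S three S ⇒ sees Q three S three S ⇒ sees that three three S three S ⇒ sees that three three sees Q three S ⇒ sees that three three sees that three three S ⇒ sees that three three sees that three three S three S ⇒ sees that three three sees that three three three three S ⇒ sees that three three sees that three three three three three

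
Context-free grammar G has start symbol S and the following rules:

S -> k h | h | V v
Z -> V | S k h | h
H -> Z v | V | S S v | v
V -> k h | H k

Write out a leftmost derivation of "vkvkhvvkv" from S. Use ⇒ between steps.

S⇒Vv⇒Hkv⇒SSvkv⇒VvSvkv⇒HkvSvkv⇒vkvSvkv⇒vkvVvvkv⇒vkvkhvvkv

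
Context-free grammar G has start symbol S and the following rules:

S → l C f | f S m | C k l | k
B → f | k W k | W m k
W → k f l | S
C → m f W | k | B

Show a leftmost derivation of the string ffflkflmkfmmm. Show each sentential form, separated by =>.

S => fSm   [S → f S m]
fSm => ffSmm   [S → f S m]
ffSmm => fffSmmm   [S → f S m]
fffSmmm => ffflCfmmm   [S → l C f]
ffflCfmmm => ffflBfmmm   [C → B]
ffflBfmmm => ffflWmkfmmm   [B → W m k]
ffflWmkfmmm => ffflkflmkfmmm   [W → k f l]

S=>fSm=>ffSmm=>fffSmmm=>ffflCfmmm=>ffflBfmmm=>ffflWmkfmmm=>ffflkflmkfmmm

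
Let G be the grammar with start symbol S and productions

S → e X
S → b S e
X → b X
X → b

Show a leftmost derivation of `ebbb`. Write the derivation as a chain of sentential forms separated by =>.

S => eX   [S → e X]
eX => ebX   [X → b X]
ebX => ebbX   [X → b X]
ebbX => ebbb   [X → b]

S => eX => ebX => ebbX => ebbb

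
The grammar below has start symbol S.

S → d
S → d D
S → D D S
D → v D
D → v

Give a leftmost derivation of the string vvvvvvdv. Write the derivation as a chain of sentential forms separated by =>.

S=>DDS=>vDDS=>vvDDS=>vvvDDS=>vvvvDDS=>vvvvvDS=>vvvvvvS=>vvvvvvdD=>vvvvvvdv

S => DDS   [S → D D S]
DDS => vDDS   [D → v D]
vDDS => vvDDS   [D → v D]
vvDDS => vvvDDS   [D → v D]
vvvDDS => vvvvDDS   [D → v D]
vvvvDDS => vvvvvDS   [D → v]
vvvvvDS => vvvvvvS   [D → v]
vvvvvvS => vvvvvvdD   [S → d D]
vvvvvvdD => vvvvvvdv   [D → v]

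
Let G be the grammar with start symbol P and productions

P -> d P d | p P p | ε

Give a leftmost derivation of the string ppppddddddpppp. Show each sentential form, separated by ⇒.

P ⇒ pPp ⇒ ppPpp ⇒ pppPppp ⇒ ppppPpppp ⇒ ppppdPdpppp ⇒ ppppddPddpppp ⇒ ppppdddPdddpppp ⇒ ppppddddddpppp

P ⇒ pPp   [P -> p P p]
pPp ⇒ ppPpp   [P -> p P p]
ppPpp ⇒ pppPppp   [P -> p P p]
pppPppp ⇒ ppppPpppp   [P -> p P p]
ppppPpppp ⇒ ppppdPdpppp   [P -> d P d]
ppppdPdpppp ⇒ ppppddPddpppp   [P -> d P d]
ppppddPddpppp ⇒ ppppdddPdddpppp   [P -> d P d]
ppppdddPdddpppp ⇒ ppppddddddpppp   [P -> ε]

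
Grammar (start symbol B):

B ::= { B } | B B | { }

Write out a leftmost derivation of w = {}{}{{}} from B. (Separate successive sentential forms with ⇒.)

B ⇒ BB ⇒ {}B ⇒ {}BB ⇒ {}{}B ⇒ {}{}{B} ⇒ {}{}{{}}

B ⇒ BB   [B ::= B B]
BB ⇒ {}B   [B ::= { }]
{}B ⇒ {}BB   [B ::= B B]
{}BB ⇒ {}{}B   [B ::= { }]
{}{}B ⇒ {}{}{B}   [B ::= { B }]
{}{}{B} ⇒ {}{}{{}}   [B ::= { }]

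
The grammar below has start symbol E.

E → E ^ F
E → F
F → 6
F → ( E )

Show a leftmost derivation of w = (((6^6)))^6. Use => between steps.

E => E^F   [E → E ^ F]
E^F => F^F   [E → F]
F^F => (E)^F   [F → ( E )]
(E)^F => (F)^F   [E → F]
(F)^F => ((E))^F   [F → ( E )]
((E))^F => ((F))^F   [E → F]
((F))^F => (((E)))^F   [F → ( E )]
(((E)))^F => (((E^F)))^F   [E → E ^ F]
(((E^F)))^F => (((F^F)))^F   [E → F]
(((F^F)))^F => (((6^F)))^F   [F → 6]
(((6^F)))^F => (((6^6)))^F   [F → 6]
(((6^6)))^F => (((6^6)))^6   [F → 6]

E => E^F => F^F => (E)^F => (F)^F => ((E))^F => ((F))^F => (((E)))^F => (((E^F)))^F => (((F^F)))^F => (((6^F)))^F => (((6^6)))^F => (((6^6)))^6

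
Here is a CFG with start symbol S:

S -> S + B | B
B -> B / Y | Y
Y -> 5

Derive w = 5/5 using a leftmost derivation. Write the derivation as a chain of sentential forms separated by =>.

S=>B=>B/Y=>Y/Y=>5/Y=>5/5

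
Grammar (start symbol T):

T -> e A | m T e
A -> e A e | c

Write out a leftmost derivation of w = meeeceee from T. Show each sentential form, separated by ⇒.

T⇒mTe⇒meAe⇒meeAee⇒meeeAeee⇒meeeceee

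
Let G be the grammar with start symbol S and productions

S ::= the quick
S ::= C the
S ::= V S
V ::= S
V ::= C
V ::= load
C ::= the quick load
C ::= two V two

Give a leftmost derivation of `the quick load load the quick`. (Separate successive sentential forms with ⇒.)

S ⇒ V S ⇒ C S ⇒ the quick load S ⇒ the quick load V S ⇒ the quick load load S ⇒ the quick load load the quick

S ⇒ V S   [S ::= V S]
V S ⇒ C S   [V ::= C]
C S ⇒ the quick load S   [C ::= the quick load]
the quick load S ⇒ the quick load V S   [S ::= V S]
the quick load V S ⇒ the quick load load S   [V ::= load]
the quick load load S ⇒ the quick load load the quick   [S ::= the quick]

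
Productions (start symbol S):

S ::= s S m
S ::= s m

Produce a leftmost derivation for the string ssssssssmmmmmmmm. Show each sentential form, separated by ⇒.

S⇒sSm⇒ssSmm⇒sssSmmm⇒ssssSmmmm⇒sssssSmmmmm⇒ssssssSmmmmmm⇒sssssssSmmmmmmm⇒ssssssssmmmmmmmm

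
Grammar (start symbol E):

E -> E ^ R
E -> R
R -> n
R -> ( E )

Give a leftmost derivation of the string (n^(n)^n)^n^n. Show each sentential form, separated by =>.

E => E^R => E^R^R => R^R^R => (E)^R^R => (E^R)^R^R => (E^R^R)^R^R => (R^R^R)^R^R => (n^R^R)^R^R => (n^(E)^R)^R^R => (n^(R)^R)^R^R => (n^(n)^R)^R^R => (n^(n)^n)^R^R => (n^(n)^n)^n^R => (n^(n)^n)^n^n

E => E^R   [E -> E ^ R]
E^R => E^R^R   [E -> E ^ R]
E^R^R => R^R^R   [E -> R]
R^R^R => (E)^R^R   [R -> ( E )]
(E)^R^R => (E^R)^R^R   [E -> E ^ R]
(E^R)^R^R => (E^R^R)^R^R   [E -> E ^ R]
(E^R^R)^R^R => (R^R^R)^R^R   [E -> R]
(R^R^R)^R^R => (n^R^R)^R^R   [R -> n]
(n^R^R)^R^R => (n^(E)^R)^R^R   [R -> ( E )]
(n^(E)^R)^R^R => (n^(R)^R)^R^R   [E -> R]
(n^(R)^R)^R^R => (n^(n)^R)^R^R   [R -> n]
(n^(n)^R)^R^R => (n^(n)^n)^R^R   [R -> n]
(n^(n)^n)^R^R => (n^(n)^n)^n^R   [R -> n]
(n^(n)^n)^n^R => (n^(n)^n)^n^n   [R -> n]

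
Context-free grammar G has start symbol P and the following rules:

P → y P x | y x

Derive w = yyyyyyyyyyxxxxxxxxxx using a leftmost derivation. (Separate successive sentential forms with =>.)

P => yPx => yyPxx => yyyPxxx => yyyyPxxxx => yyyyyPxxxxx => yyyyyyPxxxxxx => yyyyyyyPxxxxxxx => yyyyyyyyPxxxxxxxx => yyyyyyyyyPxxxxxxxxx => yyyyyyyyyyxxxxxxxxxx

P => yPx   [P → y P x]
yPx => yyPxx   [P → y P x]
yyPxx => yyyPxxx   [P → y P x]
yyyPxxx => yyyyPxxxx   [P → y P x]
yyyyPxxxx => yyyyyPxxxxx   [P → y P x]
yyyyyPxxxxx => yyyyyyPxxxxxx   [P → y P x]
yyyyyyPxxxxxx => yyyyyyyPxxxxxxx   [P → y P x]
yyyyyyyPxxxxxxx => yyyyyyyyPxxxxxxxx   [P → y P x]
yyyyyyyyPxxxxxxxx => yyyyyyyyyPxxxxxxxxx   [P → y P x]
yyyyyyyyyPxxxxxxxxx => yyyyyyyyyyxxxxxxxxxx   [P → y x]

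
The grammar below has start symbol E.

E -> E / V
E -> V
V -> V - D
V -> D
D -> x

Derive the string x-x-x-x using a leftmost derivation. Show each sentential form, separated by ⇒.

E ⇒ V ⇒ V-D ⇒ V-D-D ⇒ V-D-D-D ⇒ D-D-D-D ⇒ x-D-D-D ⇒ x-x-D-D ⇒ x-x-x-D ⇒ x-x-x-x

E ⇒ V   [E -> V]
V ⇒ V-D   [V -> V - D]
V-D ⇒ V-D-D   [V -> V - D]
V-D-D ⇒ V-D-D-D   [V -> V - D]
V-D-D-D ⇒ D-D-D-D   [V -> D]
D-D-D-D ⇒ x-D-D-D   [D -> x]
x-D-D-D ⇒ x-x-D-D   [D -> x]
x-x-D-D ⇒ x-x-x-D   [D -> x]
x-x-x-D ⇒ x-x-x-x   [D -> x]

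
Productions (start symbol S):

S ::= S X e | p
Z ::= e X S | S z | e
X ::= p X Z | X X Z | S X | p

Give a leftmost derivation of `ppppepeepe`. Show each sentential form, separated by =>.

S=>SXe=>SXeXe=>pXeXe=>pXXZeXe=>ppXZXZeXe=>ppSXZXZeXe=>pppXZXZeXe=>ppppZXZeXe=>ppppeXZeXe=>ppppepZeXe=>ppppepeeXe=>ppppepeepe

S => SXe   [S ::= S X e]
SXe => SXeXe   [S ::= S X e]
SXeXe => pXeXe   [S ::= p]
pXeXe => pXXZeXe   [X ::= X X Z]
pXXZeXe => ppXZXZeXe   [X ::= p X Z]
ppXZXZeXe => ppSXZXZeXe   [X ::= S X]
ppSXZXZeXe => pppXZXZeXe   [S ::= p]
pppXZXZeXe => ppppZXZeXe   [X ::= p]
ppppZXZeXe => ppppeXZeXe   [Z ::= e]
ppppeXZeXe => ppppepZeXe   [X ::= p]
ppppepZeXe => ppppepeeXe   [Z ::= e]
ppppepeeXe => ppppepeepe   [X ::= p]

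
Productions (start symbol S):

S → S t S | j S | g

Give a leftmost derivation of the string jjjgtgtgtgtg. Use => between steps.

S => StS => StStS => StStStS => jStStStS => jjStStStS => jjStStStStS => jjjStStStStS => jjjgtStStStS => jjjgtgtStStS => jjjgtgtgtStS => jjjgtgtgtgtS => jjjgtgtgtgtg

S => StS   [S → S t S]
StS => StStS   [S → S t S]
StStS => StStStS   [S → S t S]
StStStS => jStStStS   [S → j S]
jStStStS => jjStStStS   [S → j S]
jjStStStS => jjStStStStS   [S → S t S]
jjStStStStS => jjjStStStStS   [S → j S]
jjjStStStStS => jjjgtStStStS   [S → g]
jjjgtStStStS => jjjgtgtStStS   [S → g]
jjjgtgtStStS => jjjgtgtgtStS   [S → g]
jjjgtgtgtStS => jjjgtgtgtgtS   [S → g]
jjjgtgtgtgtS => jjjgtgtgtgtg   [S → g]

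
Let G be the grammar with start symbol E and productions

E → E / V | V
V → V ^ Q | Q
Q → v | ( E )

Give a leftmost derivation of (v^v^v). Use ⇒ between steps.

E ⇒ V   [E → V]
V ⇒ Q   [V → Q]
Q ⇒ (E)   [Q → ( E )]
(E) ⇒ (V)   [E → V]
(V) ⇒ (V^Q)   [V → V ^ Q]
(V^Q) ⇒ (V^Q^Q)   [V → V ^ Q]
(V^Q^Q) ⇒ (Q^Q^Q)   [V → Q]
(Q^Q^Q) ⇒ (v^Q^Q)   [Q → v]
(v^Q^Q) ⇒ (v^v^Q)   [Q → v]
(v^v^Q) ⇒ (v^v^v)   [Q → v]

E ⇒ V ⇒ Q ⇒ (E) ⇒ (V) ⇒ (V^Q) ⇒ (V^Q^Q) ⇒ (Q^Q^Q) ⇒ (v^Q^Q) ⇒ (v^v^Q) ⇒ (v^v^v)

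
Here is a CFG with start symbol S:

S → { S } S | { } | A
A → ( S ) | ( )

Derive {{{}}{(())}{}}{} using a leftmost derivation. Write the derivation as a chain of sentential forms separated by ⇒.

S ⇒ {S}S   [S → { S } S]
{S}S ⇒ {{S}S}S   [S → { S } S]
{{S}S}S ⇒ {{{}}S}S   [S → { }]
{{{}}S}S ⇒ {{{}}{S}S}S   [S → { S } S]
{{{}}{S}S}S ⇒ {{{}}{A}S}S   [S → A]
{{{}}{A}S}S ⇒ {{{}}{(S)}S}S   [A → ( S )]
{{{}}{(S)}S}S ⇒ {{{}}{(A)}S}S   [S → A]
{{{}}{(A)}S}S ⇒ {{{}}{(())}S}S   [A → ( )]
{{{}}{(())}S}S ⇒ {{{}}{(())}{}}S   [S → { }]
{{{}}{(())}{}}S ⇒ {{{}}{(())}{}}{}   [S → { }]

S ⇒ {S}S ⇒ {{S}S}S ⇒ {{{}}S}S ⇒ {{{}}{S}S}S ⇒ {{{}}{A}S}S ⇒ {{{}}{(S)}S}S ⇒ {{{}}{(A)}S}S ⇒ {{{}}{(())}S}S ⇒ {{{}}{(())}{}}S ⇒ {{{}}{(())}{}}{}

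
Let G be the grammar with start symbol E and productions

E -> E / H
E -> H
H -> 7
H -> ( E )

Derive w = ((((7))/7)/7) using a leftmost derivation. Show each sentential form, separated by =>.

E => H => (E) => (E/H) => (H/H) => ((E)/H) => ((E/H)/H) => ((H/H)/H) => (((E)/H)/H) => (((H)/H)/H) => ((((E))/H)/H) => ((((H))/H)/H) => ((((7))/H)/H) => ((((7))/7)/H) => ((((7))/7)/7)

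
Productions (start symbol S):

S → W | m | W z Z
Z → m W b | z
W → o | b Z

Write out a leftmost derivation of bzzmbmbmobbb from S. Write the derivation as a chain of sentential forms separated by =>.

S => WzZ => bZzZ => bzzZ => bzzmWb => bzzmbZb => bzzmbmWbb => bzzmbmbZbb => bzzmbmbmWbbb => bzzmbmbmobbb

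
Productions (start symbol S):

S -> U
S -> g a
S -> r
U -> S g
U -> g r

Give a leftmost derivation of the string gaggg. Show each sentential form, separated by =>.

S => U => Sg => Ug => Sgg => Ugg => Sggg => gaggg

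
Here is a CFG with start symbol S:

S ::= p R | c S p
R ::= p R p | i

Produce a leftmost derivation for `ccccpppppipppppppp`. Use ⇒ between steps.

S ⇒ cSp   [S ::= c S p]
cSp ⇒ ccSpp   [S ::= c S p]
ccSpp ⇒ cccSppp   [S ::= c S p]
cccSppp ⇒ ccccSpppp   [S ::= c S p]
ccccSpppp ⇒ ccccpRpppp   [S ::= p R]
ccccpRpppp ⇒ ccccppRppppp   [R ::= p R p]
ccccppRppppp ⇒ ccccpppRpppppp   [R ::= p R p]
ccccpppRpppppp ⇒ ccccppppRppppppp   [R ::= p R p]
ccccppppRppppppp ⇒ ccccpppppRpppppppp   [R ::= p R p]
ccccpppppRpppppppp ⇒ ccccpppppipppppppp   [R ::= i]

S ⇒ cSp ⇒ ccSpp ⇒ cccSppp ⇒ ccccSpppp ⇒ ccccpRpppp ⇒ ccccppRppppp ⇒ ccccpppRpppppp ⇒ ccccppppRppppppp ⇒ ccccpppppRpppppppp ⇒ ccccpppppipppppppp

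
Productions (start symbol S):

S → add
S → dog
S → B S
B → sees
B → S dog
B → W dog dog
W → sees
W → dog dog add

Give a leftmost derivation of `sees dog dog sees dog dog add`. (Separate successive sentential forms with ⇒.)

S ⇒ B S ⇒ W dog dog S ⇒ sees dog dog S ⇒ sees dog dog B S ⇒ sees dog dog S dog S ⇒ sees dog dog B S dog S ⇒ sees dog dog sees S dog S ⇒ sees dog dog sees dog dog S ⇒ sees dog dog sees dog dog add

S ⇒ B S   [S → B S]
B S ⇒ W dog dog S   [B → W dog dog]
W dog dog S ⇒ sees dog dog S   [W → sees]
sees dog dog S ⇒ sees dog dog B S   [S → B S]
sees dog dog B S ⇒ sees dog dog S dog S   [B → S dog]
sees dog dog S dog S ⇒ sees dog dog B S dog S   [S → B S]
sees dog dog B S dog S ⇒ sees dog dog sees S dog S   [B → sees]
sees dog dog sees S dog S ⇒ sees dog dog sees dog dog S   [S → dog]
sees dog dog sees dog dog S ⇒ sees dog dog sees dog dog add   [S → add]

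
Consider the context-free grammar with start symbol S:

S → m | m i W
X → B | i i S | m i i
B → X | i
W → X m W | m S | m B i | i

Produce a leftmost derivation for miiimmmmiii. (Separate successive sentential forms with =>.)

S => miW => miXmW => miiiSmW => miiimmW => miiimmmBi => miiimmmXi => miiimmmmiii

S => miW   [S → m i W]
miW => miXmW   [W → X m W]
miXmW => miiiSmW   [X → i i S]
miiiSmW => miiimmW   [S → m]
miiimmW => miiimmmBi   [W → m B i]
miiimmmBi => miiimmmXi   [B → X]
miiimmmXi => miiimmmmiii   [X → m i i]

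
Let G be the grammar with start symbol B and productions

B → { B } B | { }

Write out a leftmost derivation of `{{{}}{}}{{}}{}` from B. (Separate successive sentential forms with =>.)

B => {B}B   [B → { B } B]
{B}B => {{B}B}B   [B → { B } B]
{{B}B}B => {{{}}B}B   [B → { }]
{{{}}B}B => {{{}}{}}B   [B → { }]
{{{}}{}}B => {{{}}{}}{B}B   [B → { B } B]
{{{}}{}}{B}B => {{{}}{}}{{}}B   [B → { }]
{{{}}{}}{{}}B => {{{}}{}}{{}}{}   [B → { }]

B => {B}B => {{B}B}B => {{{}}B}B => {{{}}{}}B => {{{}}{}}{B}B => {{{}}{}}{{}}B => {{{}}{}}{{}}{}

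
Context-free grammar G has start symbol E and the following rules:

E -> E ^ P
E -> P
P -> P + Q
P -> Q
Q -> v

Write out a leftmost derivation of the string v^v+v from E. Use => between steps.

E => E^P   [E -> E ^ P]
E^P => P^P   [E -> P]
P^P => Q^P   [P -> Q]
Q^P => v^P   [Q -> v]
v^P => v^P+Q   [P -> P + Q]
v^P+Q => v^Q+Q   [P -> Q]
v^Q+Q => v^v+Q   [Q -> v]
v^v+Q => v^v+v   [Q -> v]

E => E^P => P^P => Q^P => v^P => v^P+Q => v^Q+Q => v^v+Q => v^v+v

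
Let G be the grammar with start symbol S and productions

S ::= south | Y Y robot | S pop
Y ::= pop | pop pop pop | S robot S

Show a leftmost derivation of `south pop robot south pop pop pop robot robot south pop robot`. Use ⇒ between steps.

S ⇒ Y Y robot   [S ::= Y Y robot]
Y Y robot ⇒ S robot S Y robot   [Y ::= S robot S]
S robot S Y robot ⇒ Y Y robot robot S Y robot   [S ::= Y Y robot]
Y Y robot robot S Y robot ⇒ S robot S Y robot robot S Y robot   [Y ::= S robot S]
S robot S Y robot robot S Y robot ⇒ S pop robot S Y robot robot S Y robot   [S ::= S pop]
S pop robot S Y robot robot S Y robot ⇒ south pop robot S Y robot robot S Y robot   [S ::= south]
south pop robot S Y robot robot S Y robot ⇒ south pop robot south Y robot robot S Y robot   [S ::= south]
south pop robot south Y robot robot S Y robot ⇒ south pop robot south pop pop pop robot robot S Y robot   [Y ::= pop pop pop]
south pop robot south pop pop pop robot robot S Y robot ⇒ south pop robot south pop pop pop robot robot south Y robot   [S ::= south]
south pop robot south pop pop pop robot robot south Y robot ⇒ south pop robot south pop pop pop robot robot south pop robot   [Y ::= pop]

S ⇒ Y Y robot ⇒ S robot S Y robot ⇒ Y Y robot robot S Y robot ⇒ S robot S Y robot robot S Y robot ⇒ S pop robot S Y robot robot S Y robot ⇒ south pop robot S Y robot robot S Y robot ⇒ south pop robot south Y robot robot S Y robot ⇒ south pop robot south pop pop pop robot robot S Y robot ⇒ south pop robot south pop pop pop robot robot south Y robot ⇒ south pop robot south pop pop pop robot robot south pop robot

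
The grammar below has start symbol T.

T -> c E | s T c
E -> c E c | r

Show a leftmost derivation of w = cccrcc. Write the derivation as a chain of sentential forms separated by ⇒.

T ⇒ cE ⇒ ccEc ⇒ cccEcc ⇒ cccrcc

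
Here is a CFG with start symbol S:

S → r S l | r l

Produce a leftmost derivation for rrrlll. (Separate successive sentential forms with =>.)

S=>rSl=>rrSll=>rrrlll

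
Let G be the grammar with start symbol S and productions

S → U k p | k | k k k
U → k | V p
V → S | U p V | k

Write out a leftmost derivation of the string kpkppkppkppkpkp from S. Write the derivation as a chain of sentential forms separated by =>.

S => Ukp   [S → U k p]
Ukp => Vpkp   [U → V p]
Vpkp => UpVpkp   [V → U p V]
UpVpkp => VppVpkp   [U → V p]
VppVpkp => UpVppVpkp   [V → U p V]
UpVppVpkp => kpVppVpkp   [U → k]
kpVppVpkp => kpUpVppVpkp   [V → U p V]
kpUpVppVpkp => kpVppVppVpkp   [U → V p]
kpVppVppVpkp => kpUpVppVppVpkp   [V → U p V]
kpUpVppVppVpkp => kpVppVppVppVpkp   [U → V p]
kpVppVppVppVpkp => kpkppVppVppVpkp   [V → k]
kpkppVppVppVpkp => kpkppkppVppVpkp   [V → k]
kpkppkppVppVpkp => kpkppkppkppVpkp   [V → k]
kpkppkppkppVpkp => kpkppkppkppkpkp   [V → k]

S => Ukp => Vpkp => UpVpkp => VppVpkp => UpVppVpkp => kpVppVpkp => kpUpVppVpkp => kpVppVppVpkp => kpUpVppVppVpkp => kpVppVppVppVpkp => kpkppVppVppVpkp => kpkppkppVppVpkp => kpkppkppkppVpkp => kpkppkppkppkpkp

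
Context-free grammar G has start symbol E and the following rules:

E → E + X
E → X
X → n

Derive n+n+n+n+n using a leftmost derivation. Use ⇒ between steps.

E ⇒ E+X   [E → E + X]
E+X ⇒ E+X+X   [E → E + X]
E+X+X ⇒ E+X+X+X   [E → E + X]
E+X+X+X ⇒ E+X+X+X+X   [E → E + X]
E+X+X+X+X ⇒ X+X+X+X+X   [E → X]
X+X+X+X+X ⇒ n+X+X+X+X   [X → n]
n+X+X+X+X ⇒ n+n+X+X+X   [X → n]
n+n+X+X+X ⇒ n+n+n+X+X   [X → n]
n+n+n+X+X ⇒ n+n+n+n+X   [X → n]
n+n+n+n+X ⇒ n+n+n+n+n   [X → n]

E⇒E+X⇒E+X+X⇒E+X+X+X⇒E+X+X+X+X⇒X+X+X+X+X⇒n+X+X+X+X⇒n+n+X+X+X⇒n+n+n+X+X⇒n+n+n+n+X⇒n+n+n+n+n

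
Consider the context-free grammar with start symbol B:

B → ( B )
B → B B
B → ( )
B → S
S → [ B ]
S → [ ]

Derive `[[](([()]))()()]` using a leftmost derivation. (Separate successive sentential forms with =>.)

B => S   [B → S]
S => [B]   [S → [ B ]]
[B] => [BB]   [B → B B]
[BB] => [BBB]   [B → B B]
[BBB] => [SBB]   [B → S]
[SBB] => [[]BB]   [S → [ ]]
[[]BB] => [[](B)B]   [B → ( B )]
[[](B)B] => [[]((B))B]   [B → ( B )]
[[]((B))B] => [[]((S))B]   [B → S]
[[]((S))B] => [[](([B]))B]   [S → [ B ]]
[[](([B]))B] => [[](([()]))B]   [B → ( )]
[[](([()]))B] => [[](([()]))BB]   [B → B B]
[[](([()]))BB] => [[](([()]))()B]   [B → ( )]
[[](([()]))()B] => [[](([()]))()()]   [B → ( )]

B=>S=>[B]=>[BB]=>[BBB]=>[SBB]=>[[]BB]=>[[](B)B]=>[[]((B))B]=>[[]((S))B]=>[[](([B]))B]=>[[](([()]))B]=>[[](([()]))BB]=>[[](([()]))()B]=>[[](([()]))()()]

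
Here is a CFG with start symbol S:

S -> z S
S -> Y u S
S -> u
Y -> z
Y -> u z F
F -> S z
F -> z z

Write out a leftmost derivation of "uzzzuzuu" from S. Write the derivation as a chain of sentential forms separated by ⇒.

S⇒YuS⇒uzFuS⇒uzSzuS⇒uzzSzuS⇒uzzzSzuS⇒uzzzuzuS⇒uzzzuzuu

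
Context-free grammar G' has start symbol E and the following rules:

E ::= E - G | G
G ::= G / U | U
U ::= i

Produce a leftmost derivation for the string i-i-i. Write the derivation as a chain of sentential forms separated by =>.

E => E-G => E-G-G => G-G-G => U-G-G => i-G-G => i-U-G => i-i-G => i-i-U => i-i-i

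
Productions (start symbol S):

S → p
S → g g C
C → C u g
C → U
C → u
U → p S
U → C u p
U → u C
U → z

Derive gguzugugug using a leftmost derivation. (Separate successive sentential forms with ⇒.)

S ⇒ ggC   [S → g g C]
ggC ⇒ ggCug   [C → C u g]
ggCug ⇒ ggUug   [C → U]
ggUug ⇒ gguCug   [U → u C]
gguCug ⇒ gguCugug   [C → C u g]
gguCugug ⇒ gguCugugug   [C → C u g]
gguCugugug ⇒ gguUugugug   [C → U]
gguUugugug ⇒ gguzugugug   [U → z]

S⇒ggC⇒ggCug⇒ggUug⇒gguCug⇒gguCugug⇒gguCugugug⇒gguUugugug⇒gguzugugug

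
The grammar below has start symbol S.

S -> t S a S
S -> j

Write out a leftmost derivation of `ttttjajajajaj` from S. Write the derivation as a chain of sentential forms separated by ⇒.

S⇒tSaS⇒ttSaSaS⇒tttSaSaSaS⇒ttttSaSaSaSaS⇒ttttjaSaSaSaS⇒ttttjajaSaSaS⇒ttttjajajaSaS⇒ttttjajajajaS⇒ttttjajajajaj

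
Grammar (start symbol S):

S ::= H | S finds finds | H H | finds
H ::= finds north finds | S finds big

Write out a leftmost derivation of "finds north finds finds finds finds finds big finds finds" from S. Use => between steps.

S => S finds finds => H H finds finds => finds north finds H finds finds => finds north finds S finds big finds finds => finds north finds S finds finds finds big finds finds => finds north finds finds finds finds finds big finds finds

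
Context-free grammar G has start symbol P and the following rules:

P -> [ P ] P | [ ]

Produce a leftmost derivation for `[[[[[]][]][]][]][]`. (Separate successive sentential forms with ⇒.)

P⇒[P]P⇒[[P]P]P⇒[[[P]P]P]P⇒[[[[P]P]P]P]P⇒[[[[[]]P]P]P]P⇒[[[[[]][]]P]P]P⇒[[[[[]][]][]]P]P⇒[[[[[]][]][]][]]P⇒[[[[[]][]][]][]][]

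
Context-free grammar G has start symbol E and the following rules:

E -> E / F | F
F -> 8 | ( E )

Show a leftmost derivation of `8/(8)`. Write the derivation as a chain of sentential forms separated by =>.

E=>E/F=>F/F=>8/F=>8/(E)=>8/(F)=>8/(8)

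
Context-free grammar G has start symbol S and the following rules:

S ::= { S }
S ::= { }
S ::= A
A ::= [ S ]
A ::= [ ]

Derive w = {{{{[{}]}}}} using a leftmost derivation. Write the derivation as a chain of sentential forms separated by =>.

S => {S} => {{S}} => {{{S}}} => {{{{S}}}} => {{{{A}}}} => {{{{[S]}}}} => {{{{[{}]}}}}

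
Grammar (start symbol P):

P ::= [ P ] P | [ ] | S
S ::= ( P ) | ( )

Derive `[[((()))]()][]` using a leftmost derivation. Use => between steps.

P => [P]P   [P ::= [ P ] P]
[P]P => [[P]P]P   [P ::= [ P ] P]
[[P]P]P => [[S]P]P   [P ::= S]
[[S]P]P => [[(P)]P]P   [S ::= ( P )]
[[(P)]P]P => [[(S)]P]P   [P ::= S]
[[(S)]P]P => [[((P))]P]P   [S ::= ( P )]
[[((P))]P]P => [[((S))]P]P   [P ::= S]
[[((S))]P]P => [[((()))]P]P   [S ::= ( )]
[[((()))]P]P => [[((()))]S]P   [P ::= S]
[[((()))]S]P => [[((()))]()]P   [S ::= ( )]
[[((()))]()]P => [[((()))]()][]   [P ::= [ ]]

P => [P]P => [[P]P]P => [[S]P]P => [[(P)]P]P => [[(S)]P]P => [[((P))]P]P => [[((S))]P]P => [[((()))]P]P => [[((()))]S]P => [[((()))]()]P => [[((()))]()][]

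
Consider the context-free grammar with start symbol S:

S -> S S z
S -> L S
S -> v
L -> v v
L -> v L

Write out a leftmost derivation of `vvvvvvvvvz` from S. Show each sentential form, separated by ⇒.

S ⇒ SSz ⇒ LSSz ⇒ vLSSz ⇒ vvLSSz ⇒ vvvLSSz ⇒ vvvvLSSz ⇒ vvvvvLSSz ⇒ vvvvvvvSSz ⇒ vvvvvvvvSz ⇒ vvvvvvvvvz

S ⇒ SSz   [S -> S S z]
SSz ⇒ LSSz   [S -> L S]
LSSz ⇒ vLSSz   [L -> v L]
vLSSz ⇒ vvLSSz   [L -> v L]
vvLSSz ⇒ vvvLSSz   [L -> v L]
vvvLSSz ⇒ vvvvLSSz   [L -> v L]
vvvvLSSz ⇒ vvvvvLSSz   [L -> v L]
vvvvvLSSz ⇒ vvvvvvvSSz   [L -> v v]
vvvvvvvSSz ⇒ vvvvvvvvSz   [S -> v]
vvvvvvvvSz ⇒ vvvvvvvvvz   [S -> v]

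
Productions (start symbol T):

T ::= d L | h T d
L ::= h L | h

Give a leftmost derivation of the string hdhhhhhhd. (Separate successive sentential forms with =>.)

T => hTd => hdLd => hdhLd => hdhhLd => hdhhhLd => hdhhhhLd => hdhhhhhLd => hdhhhhhhd

T => hTd   [T ::= h T d]
hTd => hdLd   [T ::= d L]
hdLd => hdhLd   [L ::= h L]
hdhLd => hdhhLd   [L ::= h L]
hdhhLd => hdhhhLd   [L ::= h L]
hdhhhLd => hdhhhhLd   [L ::= h L]
hdhhhhLd => hdhhhhhLd   [L ::= h L]
hdhhhhhLd => hdhhhhhhd   [L ::= h]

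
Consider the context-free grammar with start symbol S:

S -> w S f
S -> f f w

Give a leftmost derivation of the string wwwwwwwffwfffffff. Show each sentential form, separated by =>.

S=>wSf=>wwSff=>wwwSfff=>wwwwSffff=>wwwwwSfffff=>wwwwwwSffffff=>wwwwwwwSfffffff=>wwwwwwwffwfffffff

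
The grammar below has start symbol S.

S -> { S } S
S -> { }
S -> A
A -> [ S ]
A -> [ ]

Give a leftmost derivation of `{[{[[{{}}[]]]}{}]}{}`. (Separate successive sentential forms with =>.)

S => {S}S => {A}S => {[S]}S => {[{S}S]}S => {[{A}S]}S => {[{[S]}S]}S => {[{[A]}S]}S => {[{[[S]]}S]}S => {[{[[{S}S]]}S]}S => {[{[[{{}}S]]}S]}S => {[{[[{{}}A]]}S]}S => {[{[[{{}}[]]]}S]}S => {[{[[{{}}[]]]}{}]}S => {[{[[{{}}[]]]}{}]}{}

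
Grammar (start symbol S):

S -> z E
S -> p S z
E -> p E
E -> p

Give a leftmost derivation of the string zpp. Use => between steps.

S => zE => zpE => zpp

S => zE   [S -> z E]
zE => zpE   [E -> p E]
zpE => zpp   [E -> p]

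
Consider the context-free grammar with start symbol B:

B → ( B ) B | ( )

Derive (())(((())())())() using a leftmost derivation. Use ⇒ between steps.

B ⇒ (B)B   [B → ( B ) B]
(B)B ⇒ (())B   [B → ( )]
(())B ⇒ (())(B)B   [B → ( B ) B]
(())(B)B ⇒ (())((B)B)B   [B → ( B ) B]
(())((B)B)B ⇒ (())(((B)B)B)B   [B → ( B ) B]
(())(((B)B)B)B ⇒ (())(((())B)B)B   [B → ( )]
(())(((())B)B)B ⇒ (())(((())())B)B   [B → ( )]
(())(((())())B)B ⇒ (())(((())())())B   [B → ( )]
(())(((())())())B ⇒ (())(((())())())()   [B → ( )]

B⇒(B)B⇒(())B⇒(())(B)B⇒(())((B)B)B⇒(())(((B)B)B)B⇒(())(((())B)B)B⇒(())(((())())B)B⇒(())(((())())())B⇒(())(((())())())()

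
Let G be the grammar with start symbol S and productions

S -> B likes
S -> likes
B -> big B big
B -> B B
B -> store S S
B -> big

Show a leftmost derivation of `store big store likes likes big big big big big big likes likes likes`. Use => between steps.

S => B likes   [S -> B likes]
B likes => store S S likes   [B -> store S S]
store S S likes => store B likes S likes   [S -> B likes]
store B likes S likes => store B B likes S likes   [B -> B B]
store B B likes S likes => store big B big B likes S likes   [B -> big B big]
store big B big B likes S likes => store big store S S big B likes S likes   [B -> store S S]
store big store S S big B likes S likes => store big store likes S big B likes S likes   [S -> likes]
store big store likes S big B likes S likes => store big store likes likes big B likes S likes   [S -> likes]
store big store likes likes big B likes S likes => store big store likes likes big big B big likes S likes   [B -> big B big]
store big store likes likes big big B big likes S likes => store big store likes likes big big big B big big likes S likes   [B -> big B big]
store big store likes likes big big big B big big likes S likes => store big store likes likes big big big big big big likes S likes   [B -> big]
store big store likes likes big big big big big big likes S likes => store big store likes likes big big big big big big likes likes likes   [S -> likes]

S => B likes => store S S likes => store B likes S likes => store B B likes S likes => store big B big B likes S likes => store big store S S big B likes S likes => store big store likes S big B likes S likes => store big store likes likes big B likes S likes => store big store likes likes big big B big likes S likes => store big store likes likes big big big B big big likes S likes => store big store likes likes big big big big big big likes S likes => store big store likes likes big big big big big big likes likes likes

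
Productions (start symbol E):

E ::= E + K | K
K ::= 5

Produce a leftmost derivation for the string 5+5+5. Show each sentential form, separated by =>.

E => E+K   [E ::= E + K]
E+K => E+K+K   [E ::= E + K]
E+K+K => K+K+K   [E ::= K]
K+K+K => 5+K+K   [K ::= 5]
5+K+K => 5+5+K   [K ::= 5]
5+5+K => 5+5+5   [K ::= 5]

E=>E+K=>E+K+K=>K+K+K=>5+K+K=>5+5+K=>5+5+5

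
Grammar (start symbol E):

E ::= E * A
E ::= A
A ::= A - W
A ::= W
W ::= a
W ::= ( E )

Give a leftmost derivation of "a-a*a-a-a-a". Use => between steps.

E => E*A   [E ::= E * A]
E*A => A*A   [E ::= A]
A*A => A-W*A   [A ::= A - W]
A-W*A => W-W*A   [A ::= W]
W-W*A => a-W*A   [W ::= a]
a-W*A => a-a*A   [W ::= a]
a-a*A => a-a*A-W   [A ::= A - W]
a-a*A-W => a-a*A-W-W   [A ::= A - W]
a-a*A-W-W => a-a*A-W-W-W   [A ::= A - W]
a-a*A-W-W-W => a-a*W-W-W-W   [A ::= W]
a-a*W-W-W-W => a-a*a-W-W-W   [W ::= a]
a-a*a-W-W-W => a-a*a-a-W-W   [W ::= a]
a-a*a-a-W-W => a-a*a-a-a-W   [W ::= a]
a-a*a-a-a-W => a-a*a-a-a-a   [W ::= a]

E => E*A => A*A => A-W*A => W-W*A => a-W*A => a-a*A => a-a*A-W => a-a*A-W-W => a-a*A-W-W-W => a-a*W-W-W-W => a-a*a-W-W-W => a-a*a-a-W-W => a-a*a-a-a-W => a-a*a-a-a-a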